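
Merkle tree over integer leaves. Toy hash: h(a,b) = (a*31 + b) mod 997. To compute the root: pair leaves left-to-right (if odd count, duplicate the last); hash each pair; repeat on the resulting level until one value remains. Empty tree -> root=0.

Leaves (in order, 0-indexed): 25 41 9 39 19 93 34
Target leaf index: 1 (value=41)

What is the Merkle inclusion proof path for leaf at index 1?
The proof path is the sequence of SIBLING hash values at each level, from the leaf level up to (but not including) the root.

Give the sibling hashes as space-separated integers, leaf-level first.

L0 (leaves): [25, 41, 9, 39, 19, 93, 34], target index=1
L1: h(25,41)=(25*31+41)%997=816 [pair 0] h(9,39)=(9*31+39)%997=318 [pair 1] h(19,93)=(19*31+93)%997=682 [pair 2] h(34,34)=(34*31+34)%997=91 [pair 3] -> [816, 318, 682, 91]
  Sibling for proof at L0: 25
L2: h(816,318)=(816*31+318)%997=689 [pair 0] h(682,91)=(682*31+91)%997=296 [pair 1] -> [689, 296]
  Sibling for proof at L1: 318
L3: h(689,296)=(689*31+296)%997=718 [pair 0] -> [718]
  Sibling for proof at L2: 296
Root: 718
Proof path (sibling hashes from leaf to root): [25, 318, 296]

Answer: 25 318 296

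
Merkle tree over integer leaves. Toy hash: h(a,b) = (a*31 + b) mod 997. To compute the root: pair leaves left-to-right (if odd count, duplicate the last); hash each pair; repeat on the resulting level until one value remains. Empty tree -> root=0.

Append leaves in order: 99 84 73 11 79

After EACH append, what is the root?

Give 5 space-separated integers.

After append 99 (leaves=[99]):
  L0: [99]
  root=99
After append 84 (leaves=[99, 84]):
  L0: [99, 84]
  L1: h(99,84)=(99*31+84)%997=162 -> [162]
  root=162
After append 73 (leaves=[99, 84, 73]):
  L0: [99, 84, 73]
  L1: h(99,84)=(99*31+84)%997=162 h(73,73)=(73*31+73)%997=342 -> [162, 342]
  L2: h(162,342)=(162*31+342)%997=379 -> [379]
  root=379
After append 11 (leaves=[99, 84, 73, 11]):
  L0: [99, 84, 73, 11]
  L1: h(99,84)=(99*31+84)%997=162 h(73,11)=(73*31+11)%997=280 -> [162, 280]
  L2: h(162,280)=(162*31+280)%997=317 -> [317]
  root=317
After append 79 (leaves=[99, 84, 73, 11, 79]):
  L0: [99, 84, 73, 11, 79]
  L1: h(99,84)=(99*31+84)%997=162 h(73,11)=(73*31+11)%997=280 h(79,79)=(79*31+79)%997=534 -> [162, 280, 534]
  L2: h(162,280)=(162*31+280)%997=317 h(534,534)=(534*31+534)%997=139 -> [317, 139]
  L3: h(317,139)=(317*31+139)%997=993 -> [993]
  root=993

Answer: 99 162 379 317 993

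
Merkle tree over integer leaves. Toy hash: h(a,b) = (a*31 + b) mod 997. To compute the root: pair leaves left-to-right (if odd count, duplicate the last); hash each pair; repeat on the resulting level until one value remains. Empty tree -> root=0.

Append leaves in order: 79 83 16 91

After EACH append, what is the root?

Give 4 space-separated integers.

After append 79 (leaves=[79]):
  L0: [79]
  root=79
After append 83 (leaves=[79, 83]):
  L0: [79, 83]
  L1: h(79,83)=(79*31+83)%997=538 -> [538]
  root=538
After append 16 (leaves=[79, 83, 16]):
  L0: [79, 83, 16]
  L1: h(79,83)=(79*31+83)%997=538 h(16,16)=(16*31+16)%997=512 -> [538, 512]
  L2: h(538,512)=(538*31+512)%997=241 -> [241]
  root=241
After append 91 (leaves=[79, 83, 16, 91]):
  L0: [79, 83, 16, 91]
  L1: h(79,83)=(79*31+83)%997=538 h(16,91)=(16*31+91)%997=587 -> [538, 587]
  L2: h(538,587)=(538*31+587)%997=316 -> [316]
  root=316

Answer: 79 538 241 316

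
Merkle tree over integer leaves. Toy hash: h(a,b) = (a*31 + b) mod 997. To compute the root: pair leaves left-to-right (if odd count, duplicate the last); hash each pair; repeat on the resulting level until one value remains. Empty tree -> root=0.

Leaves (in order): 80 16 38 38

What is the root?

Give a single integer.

Answer: 826

Derivation:
L0: [80, 16, 38, 38]
L1: h(80,16)=(80*31+16)%997=502 h(38,38)=(38*31+38)%997=219 -> [502, 219]
L2: h(502,219)=(502*31+219)%997=826 -> [826]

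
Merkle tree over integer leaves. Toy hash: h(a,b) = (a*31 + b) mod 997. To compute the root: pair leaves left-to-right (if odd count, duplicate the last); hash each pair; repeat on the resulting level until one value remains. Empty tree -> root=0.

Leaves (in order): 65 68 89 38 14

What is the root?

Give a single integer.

L0: [65, 68, 89, 38, 14]
L1: h(65,68)=(65*31+68)%997=89 h(89,38)=(89*31+38)%997=803 h(14,14)=(14*31+14)%997=448 -> [89, 803, 448]
L2: h(89,803)=(89*31+803)%997=571 h(448,448)=(448*31+448)%997=378 -> [571, 378]
L3: h(571,378)=(571*31+378)%997=133 -> [133]

Answer: 133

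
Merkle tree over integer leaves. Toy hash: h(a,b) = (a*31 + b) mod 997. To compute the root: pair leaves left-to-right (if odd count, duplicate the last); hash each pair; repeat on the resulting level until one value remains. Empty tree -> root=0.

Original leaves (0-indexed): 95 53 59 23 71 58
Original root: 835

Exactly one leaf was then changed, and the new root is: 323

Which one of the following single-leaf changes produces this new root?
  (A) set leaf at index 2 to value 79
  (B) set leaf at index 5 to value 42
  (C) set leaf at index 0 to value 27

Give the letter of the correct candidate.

Original leaves: [95, 53, 59, 23, 71, 58]
Target new root: 323
Try each candidate change and compute the resulting root:
Candidate A: set leaf[2] = 79 -> leaves = [95, 53, 79, 23, 71, 58]
  L0: [95, 53, 79, 23, 71, 58]
  L1: h(95,53)=(95*31+53)%997=7 h(79,23)=(79*31+23)%997=478 h(71,58)=(71*31+58)%997=265 -> [7, 478, 265]
  L2: h(7,478)=(7*31+478)%997=695 h(265,265)=(265*31+265)%997=504 -> [695, 504]
  L3: h(695,504)=(695*31+504)%997=115 -> [115]
  root = 115 != target 323
Candidate B: set leaf[5] = 42 -> leaves = [95, 53, 59, 23, 71, 42]
  L0: [95, 53, 59, 23, 71, 42]
  L1: h(95,53)=(95*31+53)%997=7 h(59,23)=(59*31+23)%997=855 h(71,42)=(71*31+42)%997=249 -> [7, 855, 249]
  L2: h(7,855)=(7*31+855)%997=75 h(249,249)=(249*31+249)%997=989 -> [75, 989]
  L3: h(75,989)=(75*31+989)%997=323 -> [323]
  root = 323 == target 323  ** MATCH **
Candidate C: set leaf[0] = 27 -> leaves = [27, 53, 59, 23, 71, 58]
  L0: [27, 53, 59, 23, 71, 58]
  L1: h(27,53)=(27*31+53)%997=890 h(59,23)=(59*31+23)%997=855 h(71,58)=(71*31+58)%997=265 -> [890, 855, 265]
  L2: h(890,855)=(890*31+855)%997=529 h(265,265)=(265*31+265)%997=504 -> [529, 504]
  L3: h(529,504)=(529*31+504)%997=951 -> [951]
  root = 951 != target 323
Candidate B produces the target root.

Answer: B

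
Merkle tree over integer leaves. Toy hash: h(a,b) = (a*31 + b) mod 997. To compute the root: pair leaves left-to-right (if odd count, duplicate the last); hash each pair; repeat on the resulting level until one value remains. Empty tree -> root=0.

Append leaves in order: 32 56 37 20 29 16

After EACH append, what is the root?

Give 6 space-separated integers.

After append 32 (leaves=[32]):
  L0: [32]
  root=32
After append 56 (leaves=[32, 56]):
  L0: [32, 56]
  L1: h(32,56)=(32*31+56)%997=51 -> [51]
  root=51
After append 37 (leaves=[32, 56, 37]):
  L0: [32, 56, 37]
  L1: h(32,56)=(32*31+56)%997=51 h(37,37)=(37*31+37)%997=187 -> [51, 187]
  L2: h(51,187)=(51*31+187)%997=771 -> [771]
  root=771
After append 20 (leaves=[32, 56, 37, 20]):
  L0: [32, 56, 37, 20]
  L1: h(32,56)=(32*31+56)%997=51 h(37,20)=(37*31+20)%997=170 -> [51, 170]
  L2: h(51,170)=(51*31+170)%997=754 -> [754]
  root=754
After append 29 (leaves=[32, 56, 37, 20, 29]):
  L0: [32, 56, 37, 20, 29]
  L1: h(32,56)=(32*31+56)%997=51 h(37,20)=(37*31+20)%997=170 h(29,29)=(29*31+29)%997=928 -> [51, 170, 928]
  L2: h(51,170)=(51*31+170)%997=754 h(928,928)=(928*31+928)%997=783 -> [754, 783]
  L3: h(754,783)=(754*31+783)%997=229 -> [229]
  root=229
After append 16 (leaves=[32, 56, 37, 20, 29, 16]):
  L0: [32, 56, 37, 20, 29, 16]
  L1: h(32,56)=(32*31+56)%997=51 h(37,20)=(37*31+20)%997=170 h(29,16)=(29*31+16)%997=915 -> [51, 170, 915]
  L2: h(51,170)=(51*31+170)%997=754 h(915,915)=(915*31+915)%997=367 -> [754, 367]
  L3: h(754,367)=(754*31+367)%997=810 -> [810]
  root=810

Answer: 32 51 771 754 229 810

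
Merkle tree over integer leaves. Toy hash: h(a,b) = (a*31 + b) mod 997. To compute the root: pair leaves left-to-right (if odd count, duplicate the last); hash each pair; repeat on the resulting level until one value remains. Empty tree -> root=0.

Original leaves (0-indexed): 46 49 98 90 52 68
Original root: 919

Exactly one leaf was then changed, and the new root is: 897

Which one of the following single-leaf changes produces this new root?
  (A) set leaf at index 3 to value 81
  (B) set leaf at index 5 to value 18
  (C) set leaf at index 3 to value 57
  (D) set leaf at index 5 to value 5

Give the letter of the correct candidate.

Answer: D

Derivation:
Original leaves: [46, 49, 98, 90, 52, 68]
Target new root: 897
Try each candidate change and compute the resulting root:
Candidate A: set leaf[3] = 81 -> leaves = [46, 49, 98, 81, 52, 68]
  L0: [46, 49, 98, 81, 52, 68]
  L1: h(46,49)=(46*31+49)%997=478 h(98,81)=(98*31+81)%997=128 h(52,68)=(52*31+68)%997=683 -> [478, 128, 683]
  L2: h(478,128)=(478*31+128)%997=988 h(683,683)=(683*31+683)%997=919 -> [988, 919]
  L3: h(988,919)=(988*31+919)%997=640 -> [640]
  root = 640 != target 897
Candidate B: set leaf[5] = 18 -> leaves = [46, 49, 98, 90, 52, 18]
  L0: [46, 49, 98, 90, 52, 18]
  L1: h(46,49)=(46*31+49)%997=478 h(98,90)=(98*31+90)%997=137 h(52,18)=(52*31+18)%997=633 -> [478, 137, 633]
  L2: h(478,137)=(478*31+137)%997=0 h(633,633)=(633*31+633)%997=316 -> [0, 316]
  L3: h(0,316)=(0*31+316)%997=316 -> [316]
  root = 316 != target 897
Candidate C: set leaf[3] = 57 -> leaves = [46, 49, 98, 57, 52, 68]
  L0: [46, 49, 98, 57, 52, 68]
  L1: h(46,49)=(46*31+49)%997=478 h(98,57)=(98*31+57)%997=104 h(52,68)=(52*31+68)%997=683 -> [478, 104, 683]
  L2: h(478,104)=(478*31+104)%997=964 h(683,683)=(683*31+683)%997=919 -> [964, 919]
  L3: h(964,919)=(964*31+919)%997=893 -> [893]
  root = 893 != target 897
Candidate D: set leaf[5] = 5 -> leaves = [46, 49, 98, 90, 52, 5]
  L0: [46, 49, 98, 90, 52, 5]
  L1: h(46,49)=(46*31+49)%997=478 h(98,90)=(98*31+90)%997=137 h(52,5)=(52*31+5)%997=620 -> [478, 137, 620]
  L2: h(478,137)=(478*31+137)%997=0 h(620,620)=(620*31+620)%997=897 -> [0, 897]
  L3: h(0,897)=(0*31+897)%997=897 -> [897]
  root = 897 == target 897  ** MATCH **
Candidate D produces the target root.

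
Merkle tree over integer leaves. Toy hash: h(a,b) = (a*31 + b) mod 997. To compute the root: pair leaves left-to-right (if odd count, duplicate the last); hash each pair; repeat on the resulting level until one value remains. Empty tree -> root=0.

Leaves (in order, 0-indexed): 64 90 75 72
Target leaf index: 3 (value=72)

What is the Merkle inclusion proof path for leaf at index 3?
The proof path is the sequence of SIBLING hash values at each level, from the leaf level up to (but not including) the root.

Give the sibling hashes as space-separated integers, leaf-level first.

L0 (leaves): [64, 90, 75, 72], target index=3
L1: h(64,90)=(64*31+90)%997=80 [pair 0] h(75,72)=(75*31+72)%997=403 [pair 1] -> [80, 403]
  Sibling for proof at L0: 75
L2: h(80,403)=(80*31+403)%997=889 [pair 0] -> [889]
  Sibling for proof at L1: 80
Root: 889
Proof path (sibling hashes from leaf to root): [75, 80]

Answer: 75 80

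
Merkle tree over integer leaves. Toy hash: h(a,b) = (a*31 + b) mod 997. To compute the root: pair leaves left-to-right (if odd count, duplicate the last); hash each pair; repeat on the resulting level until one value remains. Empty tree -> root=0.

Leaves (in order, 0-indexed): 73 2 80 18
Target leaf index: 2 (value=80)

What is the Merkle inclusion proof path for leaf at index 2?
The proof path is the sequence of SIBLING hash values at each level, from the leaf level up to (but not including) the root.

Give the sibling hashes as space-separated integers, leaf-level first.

L0 (leaves): [73, 2, 80, 18], target index=2
L1: h(73,2)=(73*31+2)%997=271 [pair 0] h(80,18)=(80*31+18)%997=504 [pair 1] -> [271, 504]
  Sibling for proof at L0: 18
L2: h(271,504)=(271*31+504)%997=929 [pair 0] -> [929]
  Sibling for proof at L1: 271
Root: 929
Proof path (sibling hashes from leaf to root): [18, 271]

Answer: 18 271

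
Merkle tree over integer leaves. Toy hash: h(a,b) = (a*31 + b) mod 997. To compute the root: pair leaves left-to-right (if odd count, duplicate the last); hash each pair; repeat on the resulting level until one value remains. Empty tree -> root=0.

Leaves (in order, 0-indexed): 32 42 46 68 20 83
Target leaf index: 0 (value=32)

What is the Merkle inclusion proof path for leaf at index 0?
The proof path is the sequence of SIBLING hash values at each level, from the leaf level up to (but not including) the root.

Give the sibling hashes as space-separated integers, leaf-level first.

Answer: 42 497 562

Derivation:
L0 (leaves): [32, 42, 46, 68, 20, 83], target index=0
L1: h(32,42)=(32*31+42)%997=37 [pair 0] h(46,68)=(46*31+68)%997=497 [pair 1] h(20,83)=(20*31+83)%997=703 [pair 2] -> [37, 497, 703]
  Sibling for proof at L0: 42
L2: h(37,497)=(37*31+497)%997=647 [pair 0] h(703,703)=(703*31+703)%997=562 [pair 1] -> [647, 562]
  Sibling for proof at L1: 497
L3: h(647,562)=(647*31+562)%997=679 [pair 0] -> [679]
  Sibling for proof at L2: 562
Root: 679
Proof path (sibling hashes from leaf to root): [42, 497, 562]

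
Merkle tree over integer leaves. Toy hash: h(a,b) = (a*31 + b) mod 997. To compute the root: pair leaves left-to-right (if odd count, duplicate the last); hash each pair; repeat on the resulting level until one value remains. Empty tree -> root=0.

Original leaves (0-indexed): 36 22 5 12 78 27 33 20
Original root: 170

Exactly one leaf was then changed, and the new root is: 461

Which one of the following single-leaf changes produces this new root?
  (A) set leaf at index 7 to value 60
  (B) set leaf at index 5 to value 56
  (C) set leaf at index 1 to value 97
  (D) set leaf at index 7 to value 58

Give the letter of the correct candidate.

Original leaves: [36, 22, 5, 12, 78, 27, 33, 20]
Target new root: 461
Try each candidate change and compute the resulting root:
Candidate A: set leaf[7] = 60 -> leaves = [36, 22, 5, 12, 78, 27, 33, 60]
  L0: [36, 22, 5, 12, 78, 27, 33, 60]
  L1: h(36,22)=(36*31+22)%997=141 h(5,12)=(5*31+12)%997=167 h(78,27)=(78*31+27)%997=451 h(33,60)=(33*31+60)%997=86 -> [141, 167, 451, 86]
  L2: h(141,167)=(141*31+167)%997=550 h(451,86)=(451*31+86)%997=109 -> [550, 109]
  L3: h(550,109)=(550*31+109)%997=210 -> [210]
  root = 210 != target 461
Candidate B: set leaf[5] = 56 -> leaves = [36, 22, 5, 12, 78, 56, 33, 20]
  L0: [36, 22, 5, 12, 78, 56, 33, 20]
  L1: h(36,22)=(36*31+22)%997=141 h(5,12)=(5*31+12)%997=167 h(78,56)=(78*31+56)%997=480 h(33,20)=(33*31+20)%997=46 -> [141, 167, 480, 46]
  L2: h(141,167)=(141*31+167)%997=550 h(480,46)=(480*31+46)%997=968 -> [550, 968]
  L3: h(550,968)=(550*31+968)%997=72 -> [72]
  root = 72 != target 461
Candidate C: set leaf[1] = 97 -> leaves = [36, 97, 5, 12, 78, 27, 33, 20]
  L0: [36, 97, 5, 12, 78, 27, 33, 20]
  L1: h(36,97)=(36*31+97)%997=216 h(5,12)=(5*31+12)%997=167 h(78,27)=(78*31+27)%997=451 h(33,20)=(33*31+20)%997=46 -> [216, 167, 451, 46]
  L2: h(216,167)=(216*31+167)%997=881 h(451,46)=(451*31+46)%997=69 -> [881, 69]
  L3: h(881,69)=(881*31+69)%997=461 -> [461]
  root = 461 == target 461  ** MATCH **
Candidate D: set leaf[7] = 58 -> leaves = [36, 22, 5, 12, 78, 27, 33, 58]
  L0: [36, 22, 5, 12, 78, 27, 33, 58]
  L1: h(36,22)=(36*31+22)%997=141 h(5,12)=(5*31+12)%997=167 h(78,27)=(78*31+27)%997=451 h(33,58)=(33*31+58)%997=84 -> [141, 167, 451, 84]
  L2: h(141,167)=(141*31+167)%997=550 h(451,84)=(451*31+84)%997=107 -> [550, 107]
  L3: h(550,107)=(550*31+107)%997=208 -> [208]
  root = 208 != target 461
Candidate C produces the target root.

Answer: C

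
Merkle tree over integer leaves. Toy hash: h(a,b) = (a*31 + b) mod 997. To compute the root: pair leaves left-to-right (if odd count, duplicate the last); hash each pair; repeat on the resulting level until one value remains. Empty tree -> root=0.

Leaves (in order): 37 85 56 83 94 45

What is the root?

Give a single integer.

L0: [37, 85, 56, 83, 94, 45]
L1: h(37,85)=(37*31+85)%997=235 h(56,83)=(56*31+83)%997=822 h(94,45)=(94*31+45)%997=965 -> [235, 822, 965]
L2: h(235,822)=(235*31+822)%997=131 h(965,965)=(965*31+965)%997=970 -> [131, 970]
L3: h(131,970)=(131*31+970)%997=46 -> [46]

Answer: 46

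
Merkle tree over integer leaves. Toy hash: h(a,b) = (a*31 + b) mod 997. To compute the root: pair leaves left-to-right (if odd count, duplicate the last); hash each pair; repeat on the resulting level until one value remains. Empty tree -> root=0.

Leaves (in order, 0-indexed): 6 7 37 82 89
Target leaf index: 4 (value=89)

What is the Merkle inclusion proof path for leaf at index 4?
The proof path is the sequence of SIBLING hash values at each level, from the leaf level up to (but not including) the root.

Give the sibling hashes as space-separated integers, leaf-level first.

Answer: 89 854 233

Derivation:
L0 (leaves): [6, 7, 37, 82, 89], target index=4
L1: h(6,7)=(6*31+7)%997=193 [pair 0] h(37,82)=(37*31+82)%997=232 [pair 1] h(89,89)=(89*31+89)%997=854 [pair 2] -> [193, 232, 854]
  Sibling for proof at L0: 89
L2: h(193,232)=(193*31+232)%997=233 [pair 0] h(854,854)=(854*31+854)%997=409 [pair 1] -> [233, 409]
  Sibling for proof at L1: 854
L3: h(233,409)=(233*31+409)%997=653 [pair 0] -> [653]
  Sibling for proof at L2: 233
Root: 653
Proof path (sibling hashes from leaf to root): [89, 854, 233]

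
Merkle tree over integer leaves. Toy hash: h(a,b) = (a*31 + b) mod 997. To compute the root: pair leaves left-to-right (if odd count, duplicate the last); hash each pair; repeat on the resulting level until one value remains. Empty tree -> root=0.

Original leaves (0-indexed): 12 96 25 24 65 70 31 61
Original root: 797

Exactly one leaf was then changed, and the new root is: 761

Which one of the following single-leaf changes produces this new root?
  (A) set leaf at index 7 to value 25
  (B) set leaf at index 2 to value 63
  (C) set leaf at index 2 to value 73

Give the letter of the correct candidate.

Answer: A

Derivation:
Original leaves: [12, 96, 25, 24, 65, 70, 31, 61]
Target new root: 761
Try each candidate change and compute the resulting root:
Candidate A: set leaf[7] = 25 -> leaves = [12, 96, 25, 24, 65, 70, 31, 25]
  L0: [12, 96, 25, 24, 65, 70, 31, 25]
  L1: h(12,96)=(12*31+96)%997=468 h(25,24)=(25*31+24)%997=799 h(65,70)=(65*31+70)%997=91 h(31,25)=(31*31+25)%997=986 -> [468, 799, 91, 986]
  L2: h(468,799)=(468*31+799)%997=352 h(91,986)=(91*31+986)%997=816 -> [352, 816]
  L3: h(352,816)=(352*31+816)%997=761 -> [761]
  root = 761 == target 761  ** MATCH **
Candidate B: set leaf[2] = 63 -> leaves = [12, 96, 63, 24, 65, 70, 31, 61]
  L0: [12, 96, 63, 24, 65, 70, 31, 61]
  L1: h(12,96)=(12*31+96)%997=468 h(63,24)=(63*31+24)%997=980 h(65,70)=(65*31+70)%997=91 h(31,61)=(31*31+61)%997=25 -> [468, 980, 91, 25]
  L2: h(468,980)=(468*31+980)%997=533 h(91,25)=(91*31+25)%997=852 -> [533, 852]
  L3: h(533,852)=(533*31+852)%997=426 -> [426]
  root = 426 != target 761
Candidate C: set leaf[2] = 73 -> leaves = [12, 96, 73, 24, 65, 70, 31, 61]
  L0: [12, 96, 73, 24, 65, 70, 31, 61]
  L1: h(12,96)=(12*31+96)%997=468 h(73,24)=(73*31+24)%997=293 h(65,70)=(65*31+70)%997=91 h(31,61)=(31*31+61)%997=25 -> [468, 293, 91, 25]
  L2: h(468,293)=(468*31+293)%997=843 h(91,25)=(91*31+25)%997=852 -> [843, 852]
  L3: h(843,852)=(843*31+852)%997=66 -> [66]
  root = 66 != target 761
Candidate A produces the target root.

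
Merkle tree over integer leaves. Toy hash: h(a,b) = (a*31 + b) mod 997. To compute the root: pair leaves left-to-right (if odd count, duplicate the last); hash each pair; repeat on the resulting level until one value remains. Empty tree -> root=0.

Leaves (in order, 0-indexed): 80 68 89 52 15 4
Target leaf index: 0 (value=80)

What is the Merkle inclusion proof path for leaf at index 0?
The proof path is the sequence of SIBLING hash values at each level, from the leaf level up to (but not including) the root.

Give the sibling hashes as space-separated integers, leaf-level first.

Answer: 68 817 53

Derivation:
L0 (leaves): [80, 68, 89, 52, 15, 4], target index=0
L1: h(80,68)=(80*31+68)%997=554 [pair 0] h(89,52)=(89*31+52)%997=817 [pair 1] h(15,4)=(15*31+4)%997=469 [pair 2] -> [554, 817, 469]
  Sibling for proof at L0: 68
L2: h(554,817)=(554*31+817)%997=45 [pair 0] h(469,469)=(469*31+469)%997=53 [pair 1] -> [45, 53]
  Sibling for proof at L1: 817
L3: h(45,53)=(45*31+53)%997=451 [pair 0] -> [451]
  Sibling for proof at L2: 53
Root: 451
Proof path (sibling hashes from leaf to root): [68, 817, 53]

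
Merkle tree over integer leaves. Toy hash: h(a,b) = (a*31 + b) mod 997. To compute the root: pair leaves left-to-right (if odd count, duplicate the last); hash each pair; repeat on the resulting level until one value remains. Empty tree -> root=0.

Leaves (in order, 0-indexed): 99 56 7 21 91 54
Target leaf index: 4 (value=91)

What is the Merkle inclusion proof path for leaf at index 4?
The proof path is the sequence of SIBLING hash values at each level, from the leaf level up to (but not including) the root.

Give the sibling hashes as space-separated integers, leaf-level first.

L0 (leaves): [99, 56, 7, 21, 91, 54], target index=4
L1: h(99,56)=(99*31+56)%997=134 [pair 0] h(7,21)=(7*31+21)%997=238 [pair 1] h(91,54)=(91*31+54)%997=881 [pair 2] -> [134, 238, 881]
  Sibling for proof at L0: 54
L2: h(134,238)=(134*31+238)%997=404 [pair 0] h(881,881)=(881*31+881)%997=276 [pair 1] -> [404, 276]
  Sibling for proof at L1: 881
L3: h(404,276)=(404*31+276)%997=836 [pair 0] -> [836]
  Sibling for proof at L2: 404
Root: 836
Proof path (sibling hashes from leaf to root): [54, 881, 404]

Answer: 54 881 404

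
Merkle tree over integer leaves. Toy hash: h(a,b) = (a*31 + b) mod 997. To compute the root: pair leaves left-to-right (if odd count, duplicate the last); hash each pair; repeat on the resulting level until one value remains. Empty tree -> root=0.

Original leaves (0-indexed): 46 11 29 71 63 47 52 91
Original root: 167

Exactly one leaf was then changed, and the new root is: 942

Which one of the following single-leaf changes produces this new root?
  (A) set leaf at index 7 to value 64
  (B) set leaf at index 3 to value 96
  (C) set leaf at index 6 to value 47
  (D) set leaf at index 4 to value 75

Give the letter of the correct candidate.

Answer: B

Derivation:
Original leaves: [46, 11, 29, 71, 63, 47, 52, 91]
Target new root: 942
Try each candidate change and compute the resulting root:
Candidate A: set leaf[7] = 64 -> leaves = [46, 11, 29, 71, 63, 47, 52, 64]
  L0: [46, 11, 29, 71, 63, 47, 52, 64]
  L1: h(46,11)=(46*31+11)%997=440 h(29,71)=(29*31+71)%997=970 h(63,47)=(63*31+47)%997=6 h(52,64)=(52*31+64)%997=679 -> [440, 970, 6, 679]
  L2: h(440,970)=(440*31+970)%997=652 h(6,679)=(6*31+679)%997=865 -> [652, 865]
  L3: h(652,865)=(652*31+865)%997=140 -> [140]
  root = 140 != target 942
Candidate B: set leaf[3] = 96 -> leaves = [46, 11, 29, 96, 63, 47, 52, 91]
  L0: [46, 11, 29, 96, 63, 47, 52, 91]
  L1: h(46,11)=(46*31+11)%997=440 h(29,96)=(29*31+96)%997=995 h(63,47)=(63*31+47)%997=6 h(52,91)=(52*31+91)%997=706 -> [440, 995, 6, 706]
  L2: h(440,995)=(440*31+995)%997=677 h(6,706)=(6*31+706)%997=892 -> [677, 892]
  L3: h(677,892)=(677*31+892)%997=942 -> [942]
  root = 942 == target 942  ** MATCH **
Candidate C: set leaf[6] = 47 -> leaves = [46, 11, 29, 71, 63, 47, 47, 91]
  L0: [46, 11, 29, 71, 63, 47, 47, 91]
  L1: h(46,11)=(46*31+11)%997=440 h(29,71)=(29*31+71)%997=970 h(63,47)=(63*31+47)%997=6 h(47,91)=(47*31+91)%997=551 -> [440, 970, 6, 551]
  L2: h(440,970)=(440*31+970)%997=652 h(6,551)=(6*31+551)%997=737 -> [652, 737]
  L3: h(652,737)=(652*31+737)%997=12 -> [12]
  root = 12 != target 942
Candidate D: set leaf[4] = 75 -> leaves = [46, 11, 29, 71, 75, 47, 52, 91]
  L0: [46, 11, 29, 71, 75, 47, 52, 91]
  L1: h(46,11)=(46*31+11)%997=440 h(29,71)=(29*31+71)%997=970 h(75,47)=(75*31+47)%997=378 h(52,91)=(52*31+91)%997=706 -> [440, 970, 378, 706]
  L2: h(440,970)=(440*31+970)%997=652 h(378,706)=(378*31+706)%997=460 -> [652, 460]
  L3: h(652,460)=(652*31+460)%997=732 -> [732]
  root = 732 != target 942
Candidate B produces the target root.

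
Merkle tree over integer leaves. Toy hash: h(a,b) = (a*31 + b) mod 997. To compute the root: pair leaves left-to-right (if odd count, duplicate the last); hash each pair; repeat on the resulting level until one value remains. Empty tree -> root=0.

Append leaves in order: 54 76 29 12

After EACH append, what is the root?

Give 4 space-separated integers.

After append 54 (leaves=[54]):
  L0: [54]
  root=54
After append 76 (leaves=[54, 76]):
  L0: [54, 76]
  L1: h(54,76)=(54*31+76)%997=753 -> [753]
  root=753
After append 29 (leaves=[54, 76, 29]):
  L0: [54, 76, 29]
  L1: h(54,76)=(54*31+76)%997=753 h(29,29)=(29*31+29)%997=928 -> [753, 928]
  L2: h(753,928)=(753*31+928)%997=343 -> [343]
  root=343
After append 12 (leaves=[54, 76, 29, 12]):
  L0: [54, 76, 29, 12]
  L1: h(54,76)=(54*31+76)%997=753 h(29,12)=(29*31+12)%997=911 -> [753, 911]
  L2: h(753,911)=(753*31+911)%997=326 -> [326]
  root=326

Answer: 54 753 343 326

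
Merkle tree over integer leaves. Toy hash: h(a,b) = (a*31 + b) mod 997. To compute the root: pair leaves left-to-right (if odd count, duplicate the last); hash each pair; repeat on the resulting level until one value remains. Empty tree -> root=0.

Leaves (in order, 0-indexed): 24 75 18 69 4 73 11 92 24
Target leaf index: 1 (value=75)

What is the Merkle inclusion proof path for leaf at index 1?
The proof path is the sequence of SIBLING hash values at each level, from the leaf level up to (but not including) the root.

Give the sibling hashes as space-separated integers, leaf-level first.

L0 (leaves): [24, 75, 18, 69, 4, 73, 11, 92, 24], target index=1
L1: h(24,75)=(24*31+75)%997=819 [pair 0] h(18,69)=(18*31+69)%997=627 [pair 1] h(4,73)=(4*31+73)%997=197 [pair 2] h(11,92)=(11*31+92)%997=433 [pair 3] h(24,24)=(24*31+24)%997=768 [pair 4] -> [819, 627, 197, 433, 768]
  Sibling for proof at L0: 24
L2: h(819,627)=(819*31+627)%997=94 [pair 0] h(197,433)=(197*31+433)%997=558 [pair 1] h(768,768)=(768*31+768)%997=648 [pair 2] -> [94, 558, 648]
  Sibling for proof at L1: 627
L3: h(94,558)=(94*31+558)%997=481 [pair 0] h(648,648)=(648*31+648)%997=796 [pair 1] -> [481, 796]
  Sibling for proof at L2: 558
L4: h(481,796)=(481*31+796)%997=752 [pair 0] -> [752]
  Sibling for proof at L3: 796
Root: 752
Proof path (sibling hashes from leaf to root): [24, 627, 558, 796]

Answer: 24 627 558 796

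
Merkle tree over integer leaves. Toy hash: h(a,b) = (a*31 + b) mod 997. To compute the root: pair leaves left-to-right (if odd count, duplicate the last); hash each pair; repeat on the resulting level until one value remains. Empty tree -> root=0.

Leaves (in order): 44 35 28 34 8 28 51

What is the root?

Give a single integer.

L0: [44, 35, 28, 34, 8, 28, 51]
L1: h(44,35)=(44*31+35)%997=402 h(28,34)=(28*31+34)%997=902 h(8,28)=(8*31+28)%997=276 h(51,51)=(51*31+51)%997=635 -> [402, 902, 276, 635]
L2: h(402,902)=(402*31+902)%997=403 h(276,635)=(276*31+635)%997=218 -> [403, 218]
L3: h(403,218)=(403*31+218)%997=747 -> [747]

Answer: 747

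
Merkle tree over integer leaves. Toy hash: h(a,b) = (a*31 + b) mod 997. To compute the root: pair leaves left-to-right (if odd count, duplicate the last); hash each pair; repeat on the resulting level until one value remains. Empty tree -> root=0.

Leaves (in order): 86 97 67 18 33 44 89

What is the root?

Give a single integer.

Answer: 405

Derivation:
L0: [86, 97, 67, 18, 33, 44, 89]
L1: h(86,97)=(86*31+97)%997=769 h(67,18)=(67*31+18)%997=101 h(33,44)=(33*31+44)%997=70 h(89,89)=(89*31+89)%997=854 -> [769, 101, 70, 854]
L2: h(769,101)=(769*31+101)%997=12 h(70,854)=(70*31+854)%997=33 -> [12, 33]
L3: h(12,33)=(12*31+33)%997=405 -> [405]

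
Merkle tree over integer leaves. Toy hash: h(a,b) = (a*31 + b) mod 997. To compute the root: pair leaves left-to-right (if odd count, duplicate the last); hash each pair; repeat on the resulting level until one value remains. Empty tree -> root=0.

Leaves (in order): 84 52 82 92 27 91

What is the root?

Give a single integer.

L0: [84, 52, 82, 92, 27, 91]
L1: h(84,52)=(84*31+52)%997=662 h(82,92)=(82*31+92)%997=640 h(27,91)=(27*31+91)%997=928 -> [662, 640, 928]
L2: h(662,640)=(662*31+640)%997=225 h(928,928)=(928*31+928)%997=783 -> [225, 783]
L3: h(225,783)=(225*31+783)%997=779 -> [779]

Answer: 779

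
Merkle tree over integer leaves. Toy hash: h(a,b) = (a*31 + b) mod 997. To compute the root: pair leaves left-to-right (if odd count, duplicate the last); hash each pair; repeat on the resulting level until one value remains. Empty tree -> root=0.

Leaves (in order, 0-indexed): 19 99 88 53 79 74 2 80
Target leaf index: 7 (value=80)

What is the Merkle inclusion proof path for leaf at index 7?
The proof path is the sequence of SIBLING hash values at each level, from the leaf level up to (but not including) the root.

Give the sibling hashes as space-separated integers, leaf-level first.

L0 (leaves): [19, 99, 88, 53, 79, 74, 2, 80], target index=7
L1: h(19,99)=(19*31+99)%997=688 [pair 0] h(88,53)=(88*31+53)%997=787 [pair 1] h(79,74)=(79*31+74)%997=529 [pair 2] h(2,80)=(2*31+80)%997=142 [pair 3] -> [688, 787, 529, 142]
  Sibling for proof at L0: 2
L2: h(688,787)=(688*31+787)%997=181 [pair 0] h(529,142)=(529*31+142)%997=589 [pair 1] -> [181, 589]
  Sibling for proof at L1: 529
L3: h(181,589)=(181*31+589)%997=218 [pair 0] -> [218]
  Sibling for proof at L2: 181
Root: 218
Proof path (sibling hashes from leaf to root): [2, 529, 181]

Answer: 2 529 181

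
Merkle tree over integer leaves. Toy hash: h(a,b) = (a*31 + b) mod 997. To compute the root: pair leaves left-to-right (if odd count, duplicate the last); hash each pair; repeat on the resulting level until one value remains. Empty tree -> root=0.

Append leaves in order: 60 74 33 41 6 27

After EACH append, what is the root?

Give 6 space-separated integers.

After append 60 (leaves=[60]):
  L0: [60]
  root=60
After append 74 (leaves=[60, 74]):
  L0: [60, 74]
  L1: h(60,74)=(60*31+74)%997=937 -> [937]
  root=937
After append 33 (leaves=[60, 74, 33]):
  L0: [60, 74, 33]
  L1: h(60,74)=(60*31+74)%997=937 h(33,33)=(33*31+33)%997=59 -> [937, 59]
  L2: h(937,59)=(937*31+59)%997=193 -> [193]
  root=193
After append 41 (leaves=[60, 74, 33, 41]):
  L0: [60, 74, 33, 41]
  L1: h(60,74)=(60*31+74)%997=937 h(33,41)=(33*31+41)%997=67 -> [937, 67]
  L2: h(937,67)=(937*31+67)%997=201 -> [201]
  root=201
After append 6 (leaves=[60, 74, 33, 41, 6]):
  L0: [60, 74, 33, 41, 6]
  L1: h(60,74)=(60*31+74)%997=937 h(33,41)=(33*31+41)%997=67 h(6,6)=(6*31+6)%997=192 -> [937, 67, 192]
  L2: h(937,67)=(937*31+67)%997=201 h(192,192)=(192*31+192)%997=162 -> [201, 162]
  L3: h(201,162)=(201*31+162)%997=411 -> [411]
  root=411
After append 27 (leaves=[60, 74, 33, 41, 6, 27]):
  L0: [60, 74, 33, 41, 6, 27]
  L1: h(60,74)=(60*31+74)%997=937 h(33,41)=(33*31+41)%997=67 h(6,27)=(6*31+27)%997=213 -> [937, 67, 213]
  L2: h(937,67)=(937*31+67)%997=201 h(213,213)=(213*31+213)%997=834 -> [201, 834]
  L3: h(201,834)=(201*31+834)%997=86 -> [86]
  root=86

Answer: 60 937 193 201 411 86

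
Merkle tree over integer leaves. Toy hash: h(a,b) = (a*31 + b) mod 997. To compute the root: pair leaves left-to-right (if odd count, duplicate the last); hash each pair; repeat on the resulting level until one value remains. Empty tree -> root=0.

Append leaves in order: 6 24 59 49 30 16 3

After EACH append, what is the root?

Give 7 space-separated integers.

After append 6 (leaves=[6]):
  L0: [6]
  root=6
After append 24 (leaves=[6, 24]):
  L0: [6, 24]
  L1: h(6,24)=(6*31+24)%997=210 -> [210]
  root=210
After append 59 (leaves=[6, 24, 59]):
  L0: [6, 24, 59]
  L1: h(6,24)=(6*31+24)%997=210 h(59,59)=(59*31+59)%997=891 -> [210, 891]
  L2: h(210,891)=(210*31+891)%997=422 -> [422]
  root=422
After append 49 (leaves=[6, 24, 59, 49]):
  L0: [6, 24, 59, 49]
  L1: h(6,24)=(6*31+24)%997=210 h(59,49)=(59*31+49)%997=881 -> [210, 881]
  L2: h(210,881)=(210*31+881)%997=412 -> [412]
  root=412
After append 30 (leaves=[6, 24, 59, 49, 30]):
  L0: [6, 24, 59, 49, 30]
  L1: h(6,24)=(6*31+24)%997=210 h(59,49)=(59*31+49)%997=881 h(30,30)=(30*31+30)%997=960 -> [210, 881, 960]
  L2: h(210,881)=(210*31+881)%997=412 h(960,960)=(960*31+960)%997=810 -> [412, 810]
  L3: h(412,810)=(412*31+810)%997=621 -> [621]
  root=621
After append 16 (leaves=[6, 24, 59, 49, 30, 16]):
  L0: [6, 24, 59, 49, 30, 16]
  L1: h(6,24)=(6*31+24)%997=210 h(59,49)=(59*31+49)%997=881 h(30,16)=(30*31+16)%997=946 -> [210, 881, 946]
  L2: h(210,881)=(210*31+881)%997=412 h(946,946)=(946*31+946)%997=362 -> [412, 362]
  L3: h(412,362)=(412*31+362)%997=173 -> [173]
  root=173
After append 3 (leaves=[6, 24, 59, 49, 30, 16, 3]):
  L0: [6, 24, 59, 49, 30, 16, 3]
  L1: h(6,24)=(6*31+24)%997=210 h(59,49)=(59*31+49)%997=881 h(30,16)=(30*31+16)%997=946 h(3,3)=(3*31+3)%997=96 -> [210, 881, 946, 96]
  L2: h(210,881)=(210*31+881)%997=412 h(946,96)=(946*31+96)%997=509 -> [412, 509]
  L3: h(412,509)=(412*31+509)%997=320 -> [320]
  root=320

Answer: 6 210 422 412 621 173 320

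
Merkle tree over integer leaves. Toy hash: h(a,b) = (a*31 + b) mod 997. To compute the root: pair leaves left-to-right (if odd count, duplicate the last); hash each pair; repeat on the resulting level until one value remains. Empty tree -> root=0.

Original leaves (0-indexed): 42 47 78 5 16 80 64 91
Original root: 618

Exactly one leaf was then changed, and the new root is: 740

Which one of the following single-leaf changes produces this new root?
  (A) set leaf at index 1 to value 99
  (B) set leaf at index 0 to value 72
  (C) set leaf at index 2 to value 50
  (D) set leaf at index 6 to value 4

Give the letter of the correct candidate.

Original leaves: [42, 47, 78, 5, 16, 80, 64, 91]
Target new root: 740
Try each candidate change and compute the resulting root:
Candidate A: set leaf[1] = 99 -> leaves = [42, 99, 78, 5, 16, 80, 64, 91]
  L0: [42, 99, 78, 5, 16, 80, 64, 91]
  L1: h(42,99)=(42*31+99)%997=404 h(78,5)=(78*31+5)%997=429 h(16,80)=(16*31+80)%997=576 h(64,91)=(64*31+91)%997=81 -> [404, 429, 576, 81]
  L2: h(404,429)=(404*31+429)%997=989 h(576,81)=(576*31+81)%997=988 -> [989, 988]
  L3: h(989,988)=(989*31+988)%997=740 -> [740]
  root = 740 == target 740  ** MATCH **
Candidate B: set leaf[0] = 72 -> leaves = [72, 47, 78, 5, 16, 80, 64, 91]
  L0: [72, 47, 78, 5, 16, 80, 64, 91]
  L1: h(72,47)=(72*31+47)%997=285 h(78,5)=(78*31+5)%997=429 h(16,80)=(16*31+80)%997=576 h(64,91)=(64*31+91)%997=81 -> [285, 429, 576, 81]
  L2: h(285,429)=(285*31+429)%997=291 h(576,81)=(576*31+81)%997=988 -> [291, 988]
  L3: h(291,988)=(291*31+988)%997=39 -> [39]
  root = 39 != target 740
Candidate C: set leaf[2] = 50 -> leaves = [42, 47, 50, 5, 16, 80, 64, 91]
  L0: [42, 47, 50, 5, 16, 80, 64, 91]
  L1: h(42,47)=(42*31+47)%997=352 h(50,5)=(50*31+5)%997=558 h(16,80)=(16*31+80)%997=576 h(64,91)=(64*31+91)%997=81 -> [352, 558, 576, 81]
  L2: h(352,558)=(352*31+558)%997=503 h(576,81)=(576*31+81)%997=988 -> [503, 988]
  L3: h(503,988)=(503*31+988)%997=629 -> [629]
  root = 629 != target 740
Candidate D: set leaf[6] = 4 -> leaves = [42, 47, 78, 5, 16, 80, 4, 91]
  L0: [42, 47, 78, 5, 16, 80, 4, 91]
  L1: h(42,47)=(42*31+47)%997=352 h(78,5)=(78*31+5)%997=429 h(16,80)=(16*31+80)%997=576 h(4,91)=(4*31+91)%997=215 -> [352, 429, 576, 215]
  L2: h(352,429)=(352*31+429)%997=374 h(576,215)=(576*31+215)%997=125 -> [374, 125]
  L3: h(374,125)=(374*31+125)%997=752 -> [752]
  root = 752 != target 740
Candidate A produces the target root.

Answer: A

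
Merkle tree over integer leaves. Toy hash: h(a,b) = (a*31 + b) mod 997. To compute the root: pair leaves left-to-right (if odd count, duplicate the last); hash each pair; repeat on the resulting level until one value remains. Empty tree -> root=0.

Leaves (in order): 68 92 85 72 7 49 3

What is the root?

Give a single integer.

L0: [68, 92, 85, 72, 7, 49, 3]
L1: h(68,92)=(68*31+92)%997=206 h(85,72)=(85*31+72)%997=713 h(7,49)=(7*31+49)%997=266 h(3,3)=(3*31+3)%997=96 -> [206, 713, 266, 96]
L2: h(206,713)=(206*31+713)%997=120 h(266,96)=(266*31+96)%997=366 -> [120, 366]
L3: h(120,366)=(120*31+366)%997=98 -> [98]

Answer: 98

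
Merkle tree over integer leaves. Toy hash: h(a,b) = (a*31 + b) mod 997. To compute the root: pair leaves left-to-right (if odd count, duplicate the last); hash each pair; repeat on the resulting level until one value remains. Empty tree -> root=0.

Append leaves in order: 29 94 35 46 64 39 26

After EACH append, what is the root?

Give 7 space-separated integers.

After append 29 (leaves=[29]):
  L0: [29]
  root=29
After append 94 (leaves=[29, 94]):
  L0: [29, 94]
  L1: h(29,94)=(29*31+94)%997=993 -> [993]
  root=993
After append 35 (leaves=[29, 94, 35]):
  L0: [29, 94, 35]
  L1: h(29,94)=(29*31+94)%997=993 h(35,35)=(35*31+35)%997=123 -> [993, 123]
  L2: h(993,123)=(993*31+123)%997=996 -> [996]
  root=996
After append 46 (leaves=[29, 94, 35, 46]):
  L0: [29, 94, 35, 46]
  L1: h(29,94)=(29*31+94)%997=993 h(35,46)=(35*31+46)%997=134 -> [993, 134]
  L2: h(993,134)=(993*31+134)%997=10 -> [10]
  root=10
After append 64 (leaves=[29, 94, 35, 46, 64]):
  L0: [29, 94, 35, 46, 64]
  L1: h(29,94)=(29*31+94)%997=993 h(35,46)=(35*31+46)%997=134 h(64,64)=(64*31+64)%997=54 -> [993, 134, 54]
  L2: h(993,134)=(993*31+134)%997=10 h(54,54)=(54*31+54)%997=731 -> [10, 731]
  L3: h(10,731)=(10*31+731)%997=44 -> [44]
  root=44
After append 39 (leaves=[29, 94, 35, 46, 64, 39]):
  L0: [29, 94, 35, 46, 64, 39]
  L1: h(29,94)=(29*31+94)%997=993 h(35,46)=(35*31+46)%997=134 h(64,39)=(64*31+39)%997=29 -> [993, 134, 29]
  L2: h(993,134)=(993*31+134)%997=10 h(29,29)=(29*31+29)%997=928 -> [10, 928]
  L3: h(10,928)=(10*31+928)%997=241 -> [241]
  root=241
After append 26 (leaves=[29, 94, 35, 46, 64, 39, 26]):
  L0: [29, 94, 35, 46, 64, 39, 26]
  L1: h(29,94)=(29*31+94)%997=993 h(35,46)=(35*31+46)%997=134 h(64,39)=(64*31+39)%997=29 h(26,26)=(26*31+26)%997=832 -> [993, 134, 29, 832]
  L2: h(993,134)=(993*31+134)%997=10 h(29,832)=(29*31+832)%997=734 -> [10, 734]
  L3: h(10,734)=(10*31+734)%997=47 -> [47]
  root=47

Answer: 29 993 996 10 44 241 47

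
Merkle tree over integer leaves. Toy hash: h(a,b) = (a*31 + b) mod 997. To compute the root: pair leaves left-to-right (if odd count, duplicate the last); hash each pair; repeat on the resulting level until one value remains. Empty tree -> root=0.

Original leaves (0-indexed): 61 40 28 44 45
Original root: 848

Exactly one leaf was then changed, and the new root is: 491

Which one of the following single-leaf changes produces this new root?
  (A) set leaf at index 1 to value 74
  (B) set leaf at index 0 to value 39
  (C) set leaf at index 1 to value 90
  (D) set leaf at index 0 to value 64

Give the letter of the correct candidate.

Answer: D

Derivation:
Original leaves: [61, 40, 28, 44, 45]
Target new root: 491
Try each candidate change and compute the resulting root:
Candidate A: set leaf[1] = 74 -> leaves = [61, 74, 28, 44, 45]
  L0: [61, 74, 28, 44, 45]
  L1: h(61,74)=(61*31+74)%997=968 h(28,44)=(28*31+44)%997=912 h(45,45)=(45*31+45)%997=443 -> [968, 912, 443]
  L2: h(968,912)=(968*31+912)%997=13 h(443,443)=(443*31+443)%997=218 -> [13, 218]
  L3: h(13,218)=(13*31+218)%997=621 -> [621]
  root = 621 != target 491
Candidate B: set leaf[0] = 39 -> leaves = [39, 40, 28, 44, 45]
  L0: [39, 40, 28, 44, 45]
  L1: h(39,40)=(39*31+40)%997=252 h(28,44)=(28*31+44)%997=912 h(45,45)=(45*31+45)%997=443 -> [252, 912, 443]
  L2: h(252,912)=(252*31+912)%997=748 h(443,443)=(443*31+443)%997=218 -> [748, 218]
  L3: h(748,218)=(748*31+218)%997=475 -> [475]
  root = 475 != target 491
Candidate C: set leaf[1] = 90 -> leaves = [61, 90, 28, 44, 45]
  L0: [61, 90, 28, 44, 45]
  L1: h(61,90)=(61*31+90)%997=984 h(28,44)=(28*31+44)%997=912 h(45,45)=(45*31+45)%997=443 -> [984, 912, 443]
  L2: h(984,912)=(984*31+912)%997=509 h(443,443)=(443*31+443)%997=218 -> [509, 218]
  L3: h(509,218)=(509*31+218)%997=45 -> [45]
  root = 45 != target 491
Candidate D: set leaf[0] = 64 -> leaves = [64, 40, 28, 44, 45]
  L0: [64, 40, 28, 44, 45]
  L1: h(64,40)=(64*31+40)%997=30 h(28,44)=(28*31+44)%997=912 h(45,45)=(45*31+45)%997=443 -> [30, 912, 443]
  L2: h(30,912)=(30*31+912)%997=845 h(443,443)=(443*31+443)%997=218 -> [845, 218]
  L3: h(845,218)=(845*31+218)%997=491 -> [491]
  root = 491 == target 491  ** MATCH **
Candidate D produces the target root.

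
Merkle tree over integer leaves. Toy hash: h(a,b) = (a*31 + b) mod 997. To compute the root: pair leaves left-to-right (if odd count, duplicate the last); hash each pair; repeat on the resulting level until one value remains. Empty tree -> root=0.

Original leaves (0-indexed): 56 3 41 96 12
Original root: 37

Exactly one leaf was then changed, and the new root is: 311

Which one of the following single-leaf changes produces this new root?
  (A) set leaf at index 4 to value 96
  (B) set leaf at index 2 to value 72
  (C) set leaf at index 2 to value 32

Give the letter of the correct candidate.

Original leaves: [56, 3, 41, 96, 12]
Target new root: 311
Try each candidate change and compute the resulting root:
Candidate A: set leaf[4] = 96 -> leaves = [56, 3, 41, 96, 96]
  L0: [56, 3, 41, 96, 96]
  L1: h(56,3)=(56*31+3)%997=742 h(41,96)=(41*31+96)%997=370 h(96,96)=(96*31+96)%997=81 -> [742, 370, 81]
  L2: h(742,370)=(742*31+370)%997=441 h(81,81)=(81*31+81)%997=598 -> [441, 598]
  L3: h(441,598)=(441*31+598)%997=311 -> [311]
  root = 311 == target 311  ** MATCH **
Candidate B: set leaf[2] = 72 -> leaves = [56, 3, 72, 96, 12]
  L0: [56, 3, 72, 96, 12]
  L1: h(56,3)=(56*31+3)%997=742 h(72,96)=(72*31+96)%997=334 h(12,12)=(12*31+12)%997=384 -> [742, 334, 384]
  L2: h(742,334)=(742*31+334)%997=405 h(384,384)=(384*31+384)%997=324 -> [405, 324]
  L3: h(405,324)=(405*31+324)%997=915 -> [915]
  root = 915 != target 311
Candidate C: set leaf[2] = 32 -> leaves = [56, 3, 32, 96, 12]
  L0: [56, 3, 32, 96, 12]
  L1: h(56,3)=(56*31+3)%997=742 h(32,96)=(32*31+96)%997=91 h(12,12)=(12*31+12)%997=384 -> [742, 91, 384]
  L2: h(742,91)=(742*31+91)%997=162 h(384,384)=(384*31+384)%997=324 -> [162, 324]
  L3: h(162,324)=(162*31+324)%997=361 -> [361]
  root = 361 != target 311
Candidate A produces the target root.

Answer: A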